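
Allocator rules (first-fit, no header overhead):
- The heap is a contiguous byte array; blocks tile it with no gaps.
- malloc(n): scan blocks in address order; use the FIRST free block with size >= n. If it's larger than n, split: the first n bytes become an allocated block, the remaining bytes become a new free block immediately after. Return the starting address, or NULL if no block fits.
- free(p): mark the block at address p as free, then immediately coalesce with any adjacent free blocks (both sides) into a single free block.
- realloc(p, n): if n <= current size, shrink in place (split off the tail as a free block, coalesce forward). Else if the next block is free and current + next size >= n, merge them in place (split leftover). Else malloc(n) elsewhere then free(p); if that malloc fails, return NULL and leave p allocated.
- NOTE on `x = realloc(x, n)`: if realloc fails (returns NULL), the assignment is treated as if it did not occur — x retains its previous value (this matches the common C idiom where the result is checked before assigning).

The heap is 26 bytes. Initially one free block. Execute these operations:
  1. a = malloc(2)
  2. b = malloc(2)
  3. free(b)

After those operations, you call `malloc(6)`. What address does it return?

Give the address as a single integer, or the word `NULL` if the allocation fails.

Answer: 2

Derivation:
Op 1: a = malloc(2) -> a = 0; heap: [0-1 ALLOC][2-25 FREE]
Op 2: b = malloc(2) -> b = 2; heap: [0-1 ALLOC][2-3 ALLOC][4-25 FREE]
Op 3: free(b) -> (freed b); heap: [0-1 ALLOC][2-25 FREE]
malloc(6): first-fit scan over [0-1 ALLOC][2-25 FREE] -> 2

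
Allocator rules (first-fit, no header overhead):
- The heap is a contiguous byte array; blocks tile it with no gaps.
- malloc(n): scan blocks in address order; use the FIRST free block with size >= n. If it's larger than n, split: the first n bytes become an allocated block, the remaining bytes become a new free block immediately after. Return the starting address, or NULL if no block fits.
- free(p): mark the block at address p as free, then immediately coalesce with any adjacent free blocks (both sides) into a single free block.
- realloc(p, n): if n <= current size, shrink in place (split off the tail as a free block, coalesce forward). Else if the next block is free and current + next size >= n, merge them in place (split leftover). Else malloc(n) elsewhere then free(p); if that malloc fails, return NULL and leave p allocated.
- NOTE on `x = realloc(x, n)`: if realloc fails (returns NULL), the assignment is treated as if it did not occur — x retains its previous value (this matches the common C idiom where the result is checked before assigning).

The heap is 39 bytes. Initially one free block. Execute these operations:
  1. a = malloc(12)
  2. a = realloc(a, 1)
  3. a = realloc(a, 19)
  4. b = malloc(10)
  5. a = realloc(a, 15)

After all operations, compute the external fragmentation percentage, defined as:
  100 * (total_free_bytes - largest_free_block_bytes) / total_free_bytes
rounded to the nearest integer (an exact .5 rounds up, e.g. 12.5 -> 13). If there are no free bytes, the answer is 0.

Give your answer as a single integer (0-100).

Op 1: a = malloc(12) -> a = 0; heap: [0-11 ALLOC][12-38 FREE]
Op 2: a = realloc(a, 1) -> a = 0; heap: [0-0 ALLOC][1-38 FREE]
Op 3: a = realloc(a, 19) -> a = 0; heap: [0-18 ALLOC][19-38 FREE]
Op 4: b = malloc(10) -> b = 19; heap: [0-18 ALLOC][19-28 ALLOC][29-38 FREE]
Op 5: a = realloc(a, 15) -> a = 0; heap: [0-14 ALLOC][15-18 FREE][19-28 ALLOC][29-38 FREE]
Free blocks: [4 10] total_free=14 largest=10 -> 100*(14-10)/14 = 400/14 ≈ 28.571 -> rounds to 29

Answer: 29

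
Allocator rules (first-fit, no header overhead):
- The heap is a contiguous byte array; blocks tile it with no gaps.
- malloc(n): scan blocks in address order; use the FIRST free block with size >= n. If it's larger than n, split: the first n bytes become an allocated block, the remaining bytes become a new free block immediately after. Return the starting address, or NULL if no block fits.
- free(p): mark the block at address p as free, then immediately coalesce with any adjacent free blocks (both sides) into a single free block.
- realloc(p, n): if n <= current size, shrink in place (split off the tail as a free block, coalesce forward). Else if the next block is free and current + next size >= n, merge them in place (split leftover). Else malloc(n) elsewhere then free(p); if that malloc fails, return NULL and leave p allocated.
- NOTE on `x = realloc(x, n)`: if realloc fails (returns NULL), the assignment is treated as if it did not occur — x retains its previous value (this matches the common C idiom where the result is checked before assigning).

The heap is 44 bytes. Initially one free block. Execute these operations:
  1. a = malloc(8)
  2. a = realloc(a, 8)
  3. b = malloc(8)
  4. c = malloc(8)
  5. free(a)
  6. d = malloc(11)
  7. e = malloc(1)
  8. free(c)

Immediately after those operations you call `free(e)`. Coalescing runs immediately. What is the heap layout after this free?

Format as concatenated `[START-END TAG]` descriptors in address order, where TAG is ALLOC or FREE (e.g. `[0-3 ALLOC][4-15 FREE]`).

Answer: [0-7 FREE][8-15 ALLOC][16-23 FREE][24-34 ALLOC][35-43 FREE]

Derivation:
Op 1: a = malloc(8) -> a = 0; heap: [0-7 ALLOC][8-43 FREE]
Op 2: a = realloc(a, 8) -> a = 0; heap: [0-7 ALLOC][8-43 FREE]
Op 3: b = malloc(8) -> b = 8; heap: [0-7 ALLOC][8-15 ALLOC][16-43 FREE]
Op 4: c = malloc(8) -> c = 16; heap: [0-7 ALLOC][8-15 ALLOC][16-23 ALLOC][24-43 FREE]
Op 5: free(a) -> (freed a); heap: [0-7 FREE][8-15 ALLOC][16-23 ALLOC][24-43 FREE]
Op 6: d = malloc(11) -> d = 24; heap: [0-7 FREE][8-15 ALLOC][16-23 ALLOC][24-34 ALLOC][35-43 FREE]
Op 7: e = malloc(1) -> e = 0; heap: [0-0 ALLOC][1-7 FREE][8-15 ALLOC][16-23 ALLOC][24-34 ALLOC][35-43 FREE]
Op 8: free(c) -> (freed c); heap: [0-0 ALLOC][1-7 FREE][8-15 ALLOC][16-23 FREE][24-34 ALLOC][35-43 FREE]
free(e): e = 0 -> block [0-0 ALLOC]; mark free, coalesce with adjacent free neighbors -> [0-7 FREE][8-15 ALLOC][16-23 FREE][24-34 ALLOC][35-43 FREE]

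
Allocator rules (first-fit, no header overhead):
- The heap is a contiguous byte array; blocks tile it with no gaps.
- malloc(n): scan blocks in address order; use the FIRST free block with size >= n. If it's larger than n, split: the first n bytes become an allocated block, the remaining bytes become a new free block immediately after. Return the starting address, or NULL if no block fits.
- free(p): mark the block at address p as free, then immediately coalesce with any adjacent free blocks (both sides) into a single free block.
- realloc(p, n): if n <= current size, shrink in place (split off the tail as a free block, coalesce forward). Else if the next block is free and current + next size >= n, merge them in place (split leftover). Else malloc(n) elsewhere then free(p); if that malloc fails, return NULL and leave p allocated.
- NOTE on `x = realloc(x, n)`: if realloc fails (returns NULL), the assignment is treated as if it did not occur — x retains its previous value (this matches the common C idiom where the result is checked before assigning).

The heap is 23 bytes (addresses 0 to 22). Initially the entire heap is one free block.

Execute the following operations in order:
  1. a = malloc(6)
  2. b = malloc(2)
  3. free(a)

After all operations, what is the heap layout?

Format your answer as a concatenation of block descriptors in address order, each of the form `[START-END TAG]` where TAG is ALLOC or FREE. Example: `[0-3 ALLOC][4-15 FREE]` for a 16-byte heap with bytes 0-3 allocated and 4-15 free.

Answer: [0-5 FREE][6-7 ALLOC][8-22 FREE]

Derivation:
Op 1: a = malloc(6) -> a = 0; heap: [0-5 ALLOC][6-22 FREE]
Op 2: b = malloc(2) -> b = 6; heap: [0-5 ALLOC][6-7 ALLOC][8-22 FREE]
Op 3: free(a) -> (freed a); heap: [0-5 FREE][6-7 ALLOC][8-22 FREE]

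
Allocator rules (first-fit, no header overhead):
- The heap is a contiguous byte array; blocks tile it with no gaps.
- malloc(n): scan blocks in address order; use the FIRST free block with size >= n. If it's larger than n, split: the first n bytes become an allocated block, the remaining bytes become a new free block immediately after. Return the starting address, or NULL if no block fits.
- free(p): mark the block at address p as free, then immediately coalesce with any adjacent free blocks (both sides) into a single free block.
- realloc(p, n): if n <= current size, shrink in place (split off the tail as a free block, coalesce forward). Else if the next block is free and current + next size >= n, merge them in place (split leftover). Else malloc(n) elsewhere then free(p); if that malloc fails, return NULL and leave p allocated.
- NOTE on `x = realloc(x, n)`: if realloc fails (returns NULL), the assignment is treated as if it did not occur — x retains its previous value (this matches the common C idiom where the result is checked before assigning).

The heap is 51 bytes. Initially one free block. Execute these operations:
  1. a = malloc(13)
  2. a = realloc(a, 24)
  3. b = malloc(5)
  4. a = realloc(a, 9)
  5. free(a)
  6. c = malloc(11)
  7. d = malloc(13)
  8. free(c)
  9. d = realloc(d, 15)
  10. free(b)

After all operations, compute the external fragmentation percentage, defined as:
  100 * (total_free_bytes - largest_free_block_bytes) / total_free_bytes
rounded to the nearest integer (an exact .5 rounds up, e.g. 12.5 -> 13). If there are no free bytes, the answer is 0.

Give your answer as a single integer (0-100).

Answer: 19

Derivation:
Op 1: a = malloc(13) -> a = 0; heap: [0-12 ALLOC][13-50 FREE]
Op 2: a = realloc(a, 24) -> a = 0; heap: [0-23 ALLOC][24-50 FREE]
Op 3: b = malloc(5) -> b = 24; heap: [0-23 ALLOC][24-28 ALLOC][29-50 FREE]
Op 4: a = realloc(a, 9) -> a = 0; heap: [0-8 ALLOC][9-23 FREE][24-28 ALLOC][29-50 FREE]
Op 5: free(a) -> (freed a); heap: [0-23 FREE][24-28 ALLOC][29-50 FREE]
Op 6: c = malloc(11) -> c = 0; heap: [0-10 ALLOC][11-23 FREE][24-28 ALLOC][29-50 FREE]
Op 7: d = malloc(13) -> d = 11; heap: [0-10 ALLOC][11-23 ALLOC][24-28 ALLOC][29-50 FREE]
Op 8: free(c) -> (freed c); heap: [0-10 FREE][11-23 ALLOC][24-28 ALLOC][29-50 FREE]
Op 9: d = realloc(d, 15) -> d = 29; heap: [0-23 FREE][24-28 ALLOC][29-43 ALLOC][44-50 FREE]
Op 10: free(b) -> (freed b); heap: [0-28 FREE][29-43 ALLOC][44-50 FREE]
Free blocks: [29 7] total_free=36 largest=29 -> 100*(36-29)/36 = 700/36 ≈ 19.444 -> rounds to 19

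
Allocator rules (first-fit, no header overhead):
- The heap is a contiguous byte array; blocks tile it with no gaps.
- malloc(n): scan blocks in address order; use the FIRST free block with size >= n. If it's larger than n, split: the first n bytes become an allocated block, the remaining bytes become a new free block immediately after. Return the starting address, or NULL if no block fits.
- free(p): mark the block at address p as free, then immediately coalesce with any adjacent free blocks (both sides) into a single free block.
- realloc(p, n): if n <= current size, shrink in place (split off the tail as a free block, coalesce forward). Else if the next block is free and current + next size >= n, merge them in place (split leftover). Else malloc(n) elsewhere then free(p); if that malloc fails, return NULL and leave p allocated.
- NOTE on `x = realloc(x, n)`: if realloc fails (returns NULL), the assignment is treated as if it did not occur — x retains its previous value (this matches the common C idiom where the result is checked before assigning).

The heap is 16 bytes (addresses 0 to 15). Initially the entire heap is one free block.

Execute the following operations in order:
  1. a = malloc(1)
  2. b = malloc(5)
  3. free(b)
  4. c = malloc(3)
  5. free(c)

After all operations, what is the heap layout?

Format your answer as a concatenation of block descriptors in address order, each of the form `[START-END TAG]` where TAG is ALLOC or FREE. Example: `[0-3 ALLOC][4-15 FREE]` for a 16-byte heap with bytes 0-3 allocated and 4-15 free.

Op 1: a = malloc(1) -> a = 0; heap: [0-0 ALLOC][1-15 FREE]
Op 2: b = malloc(5) -> b = 1; heap: [0-0 ALLOC][1-5 ALLOC][6-15 FREE]
Op 3: free(b) -> (freed b); heap: [0-0 ALLOC][1-15 FREE]
Op 4: c = malloc(3) -> c = 1; heap: [0-0 ALLOC][1-3 ALLOC][4-15 FREE]
Op 5: free(c) -> (freed c); heap: [0-0 ALLOC][1-15 FREE]

Answer: [0-0 ALLOC][1-15 FREE]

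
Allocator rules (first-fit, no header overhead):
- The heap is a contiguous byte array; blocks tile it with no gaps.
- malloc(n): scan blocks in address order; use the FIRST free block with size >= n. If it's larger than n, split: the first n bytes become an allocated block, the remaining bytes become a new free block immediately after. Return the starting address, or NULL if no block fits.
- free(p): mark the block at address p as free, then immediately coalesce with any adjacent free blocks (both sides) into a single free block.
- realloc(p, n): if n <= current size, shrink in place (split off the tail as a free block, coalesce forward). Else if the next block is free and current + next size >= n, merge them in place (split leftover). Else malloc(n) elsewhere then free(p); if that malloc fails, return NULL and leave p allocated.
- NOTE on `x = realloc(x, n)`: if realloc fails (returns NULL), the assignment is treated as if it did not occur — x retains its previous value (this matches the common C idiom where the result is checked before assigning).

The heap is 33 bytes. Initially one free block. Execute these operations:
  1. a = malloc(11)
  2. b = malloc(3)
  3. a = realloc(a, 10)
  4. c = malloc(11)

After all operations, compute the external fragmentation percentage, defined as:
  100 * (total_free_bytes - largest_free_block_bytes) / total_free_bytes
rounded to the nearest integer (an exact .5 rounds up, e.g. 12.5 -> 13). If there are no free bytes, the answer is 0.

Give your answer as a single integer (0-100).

Op 1: a = malloc(11) -> a = 0; heap: [0-10 ALLOC][11-32 FREE]
Op 2: b = malloc(3) -> b = 11; heap: [0-10 ALLOC][11-13 ALLOC][14-32 FREE]
Op 3: a = realloc(a, 10) -> a = 0; heap: [0-9 ALLOC][10-10 FREE][11-13 ALLOC][14-32 FREE]
Op 4: c = malloc(11) -> c = 14; heap: [0-9 ALLOC][10-10 FREE][11-13 ALLOC][14-24 ALLOC][25-32 FREE]
Free blocks: [1 8] total_free=9 largest=8 -> 100*(9-8)/9 = 100/9 ≈ 11.111 -> rounds to 11

Answer: 11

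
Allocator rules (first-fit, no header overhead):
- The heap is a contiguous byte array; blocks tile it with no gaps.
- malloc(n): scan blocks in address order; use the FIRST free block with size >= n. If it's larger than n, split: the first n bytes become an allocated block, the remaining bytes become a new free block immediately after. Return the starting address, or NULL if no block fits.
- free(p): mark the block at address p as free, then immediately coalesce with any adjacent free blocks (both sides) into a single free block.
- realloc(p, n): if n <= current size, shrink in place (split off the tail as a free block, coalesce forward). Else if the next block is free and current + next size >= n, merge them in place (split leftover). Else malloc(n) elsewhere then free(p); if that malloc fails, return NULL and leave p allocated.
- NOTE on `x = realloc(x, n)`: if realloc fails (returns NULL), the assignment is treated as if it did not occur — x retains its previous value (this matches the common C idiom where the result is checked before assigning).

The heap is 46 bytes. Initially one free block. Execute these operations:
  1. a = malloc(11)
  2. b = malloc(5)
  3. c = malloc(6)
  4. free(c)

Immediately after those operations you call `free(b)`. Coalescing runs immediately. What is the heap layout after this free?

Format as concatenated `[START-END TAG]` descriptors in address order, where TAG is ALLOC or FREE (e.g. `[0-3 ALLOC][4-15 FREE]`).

Answer: [0-10 ALLOC][11-45 FREE]

Derivation:
Op 1: a = malloc(11) -> a = 0; heap: [0-10 ALLOC][11-45 FREE]
Op 2: b = malloc(5) -> b = 11; heap: [0-10 ALLOC][11-15 ALLOC][16-45 FREE]
Op 3: c = malloc(6) -> c = 16; heap: [0-10 ALLOC][11-15 ALLOC][16-21 ALLOC][22-45 FREE]
Op 4: free(c) -> (freed c); heap: [0-10 ALLOC][11-15 ALLOC][16-45 FREE]
free(b): b = 11 -> block [11-15 ALLOC]; mark free, coalesce with adjacent free neighbors -> [0-10 ALLOC][11-45 FREE]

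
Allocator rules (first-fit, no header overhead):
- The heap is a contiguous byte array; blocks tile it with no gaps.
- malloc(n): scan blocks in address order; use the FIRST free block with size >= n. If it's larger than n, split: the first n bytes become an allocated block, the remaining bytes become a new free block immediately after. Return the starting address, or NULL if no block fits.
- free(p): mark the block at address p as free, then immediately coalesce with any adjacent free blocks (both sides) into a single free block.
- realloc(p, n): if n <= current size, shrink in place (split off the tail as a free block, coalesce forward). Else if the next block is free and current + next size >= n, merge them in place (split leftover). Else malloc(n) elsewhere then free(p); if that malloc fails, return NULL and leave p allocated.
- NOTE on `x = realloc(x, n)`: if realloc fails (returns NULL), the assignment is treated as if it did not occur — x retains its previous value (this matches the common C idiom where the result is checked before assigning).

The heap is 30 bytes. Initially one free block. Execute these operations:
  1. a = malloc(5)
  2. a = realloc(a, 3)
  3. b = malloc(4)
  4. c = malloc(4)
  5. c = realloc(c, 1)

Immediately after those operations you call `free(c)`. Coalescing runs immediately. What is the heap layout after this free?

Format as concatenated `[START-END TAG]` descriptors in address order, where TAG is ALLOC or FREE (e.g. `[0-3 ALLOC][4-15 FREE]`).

Answer: [0-2 ALLOC][3-6 ALLOC][7-29 FREE]

Derivation:
Op 1: a = malloc(5) -> a = 0; heap: [0-4 ALLOC][5-29 FREE]
Op 2: a = realloc(a, 3) -> a = 0; heap: [0-2 ALLOC][3-29 FREE]
Op 3: b = malloc(4) -> b = 3; heap: [0-2 ALLOC][3-6 ALLOC][7-29 FREE]
Op 4: c = malloc(4) -> c = 7; heap: [0-2 ALLOC][3-6 ALLOC][7-10 ALLOC][11-29 FREE]
Op 5: c = realloc(c, 1) -> c = 7; heap: [0-2 ALLOC][3-6 ALLOC][7-7 ALLOC][8-29 FREE]
free(c): c = 7 -> block [7-7 ALLOC]; mark free, coalesce with adjacent free neighbors -> [0-2 ALLOC][3-6 ALLOC][7-29 FREE]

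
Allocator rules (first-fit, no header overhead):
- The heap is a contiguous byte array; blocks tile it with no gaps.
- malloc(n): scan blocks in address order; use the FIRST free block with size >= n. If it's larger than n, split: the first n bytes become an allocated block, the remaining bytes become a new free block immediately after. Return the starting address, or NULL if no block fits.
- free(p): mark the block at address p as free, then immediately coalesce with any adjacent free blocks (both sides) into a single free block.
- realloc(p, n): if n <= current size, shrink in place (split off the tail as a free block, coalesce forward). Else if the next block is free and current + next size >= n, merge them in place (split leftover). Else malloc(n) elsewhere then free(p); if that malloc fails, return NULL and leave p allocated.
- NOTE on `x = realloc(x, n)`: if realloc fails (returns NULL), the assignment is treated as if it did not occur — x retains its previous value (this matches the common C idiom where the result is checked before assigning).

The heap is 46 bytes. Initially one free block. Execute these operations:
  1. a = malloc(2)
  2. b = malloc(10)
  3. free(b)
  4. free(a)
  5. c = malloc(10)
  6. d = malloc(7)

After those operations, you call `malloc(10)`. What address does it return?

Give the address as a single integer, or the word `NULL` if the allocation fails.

Op 1: a = malloc(2) -> a = 0; heap: [0-1 ALLOC][2-45 FREE]
Op 2: b = malloc(10) -> b = 2; heap: [0-1 ALLOC][2-11 ALLOC][12-45 FREE]
Op 3: free(b) -> (freed b); heap: [0-1 ALLOC][2-45 FREE]
Op 4: free(a) -> (freed a); heap: [0-45 FREE]
Op 5: c = malloc(10) -> c = 0; heap: [0-9 ALLOC][10-45 FREE]
Op 6: d = malloc(7) -> d = 10; heap: [0-9 ALLOC][10-16 ALLOC][17-45 FREE]
malloc(10): first-fit scan over [0-9 ALLOC][10-16 ALLOC][17-45 FREE] -> 17

Answer: 17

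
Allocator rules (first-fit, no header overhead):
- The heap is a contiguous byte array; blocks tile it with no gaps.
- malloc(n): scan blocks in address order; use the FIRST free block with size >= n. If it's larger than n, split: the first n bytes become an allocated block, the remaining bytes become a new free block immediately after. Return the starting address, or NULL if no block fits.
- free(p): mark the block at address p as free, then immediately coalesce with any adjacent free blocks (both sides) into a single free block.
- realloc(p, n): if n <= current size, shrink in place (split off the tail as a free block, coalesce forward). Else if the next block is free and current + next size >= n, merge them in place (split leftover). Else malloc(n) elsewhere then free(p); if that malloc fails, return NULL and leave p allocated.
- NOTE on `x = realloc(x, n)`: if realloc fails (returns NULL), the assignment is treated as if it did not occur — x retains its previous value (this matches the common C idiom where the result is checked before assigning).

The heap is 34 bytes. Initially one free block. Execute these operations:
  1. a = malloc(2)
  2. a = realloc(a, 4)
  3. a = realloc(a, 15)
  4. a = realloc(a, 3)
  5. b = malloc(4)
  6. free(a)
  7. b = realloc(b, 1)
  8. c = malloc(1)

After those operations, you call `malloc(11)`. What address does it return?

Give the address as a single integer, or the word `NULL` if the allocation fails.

Answer: 4

Derivation:
Op 1: a = malloc(2) -> a = 0; heap: [0-1 ALLOC][2-33 FREE]
Op 2: a = realloc(a, 4) -> a = 0; heap: [0-3 ALLOC][4-33 FREE]
Op 3: a = realloc(a, 15) -> a = 0; heap: [0-14 ALLOC][15-33 FREE]
Op 4: a = realloc(a, 3) -> a = 0; heap: [0-2 ALLOC][3-33 FREE]
Op 5: b = malloc(4) -> b = 3; heap: [0-2 ALLOC][3-6 ALLOC][7-33 FREE]
Op 6: free(a) -> (freed a); heap: [0-2 FREE][3-6 ALLOC][7-33 FREE]
Op 7: b = realloc(b, 1) -> b = 3; heap: [0-2 FREE][3-3 ALLOC][4-33 FREE]
Op 8: c = malloc(1) -> c = 0; heap: [0-0 ALLOC][1-2 FREE][3-3 ALLOC][4-33 FREE]
malloc(11): first-fit scan over [0-0 ALLOC][1-2 FREE][3-3 ALLOC][4-33 FREE] -> 4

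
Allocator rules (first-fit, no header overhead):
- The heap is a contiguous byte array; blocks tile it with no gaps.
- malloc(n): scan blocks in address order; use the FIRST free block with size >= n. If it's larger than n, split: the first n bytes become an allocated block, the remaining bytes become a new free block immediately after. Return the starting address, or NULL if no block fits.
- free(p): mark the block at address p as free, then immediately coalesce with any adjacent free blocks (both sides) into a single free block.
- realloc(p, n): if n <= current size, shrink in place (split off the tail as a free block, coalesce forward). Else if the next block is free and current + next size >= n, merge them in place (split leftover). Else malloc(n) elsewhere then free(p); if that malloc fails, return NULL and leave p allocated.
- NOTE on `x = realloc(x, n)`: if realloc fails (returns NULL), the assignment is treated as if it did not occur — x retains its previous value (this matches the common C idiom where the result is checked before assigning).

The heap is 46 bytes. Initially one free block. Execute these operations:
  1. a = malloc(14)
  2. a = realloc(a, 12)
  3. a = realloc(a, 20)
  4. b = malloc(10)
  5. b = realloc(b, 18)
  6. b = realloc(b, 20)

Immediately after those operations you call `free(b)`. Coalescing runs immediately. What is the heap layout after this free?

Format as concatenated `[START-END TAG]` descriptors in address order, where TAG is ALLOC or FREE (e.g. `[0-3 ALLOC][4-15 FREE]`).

Answer: [0-19 ALLOC][20-45 FREE]

Derivation:
Op 1: a = malloc(14) -> a = 0; heap: [0-13 ALLOC][14-45 FREE]
Op 2: a = realloc(a, 12) -> a = 0; heap: [0-11 ALLOC][12-45 FREE]
Op 3: a = realloc(a, 20) -> a = 0; heap: [0-19 ALLOC][20-45 FREE]
Op 4: b = malloc(10) -> b = 20; heap: [0-19 ALLOC][20-29 ALLOC][30-45 FREE]
Op 5: b = realloc(b, 18) -> b = 20; heap: [0-19 ALLOC][20-37 ALLOC][38-45 FREE]
Op 6: b = realloc(b, 20) -> b = 20; heap: [0-19 ALLOC][20-39 ALLOC][40-45 FREE]
free(b): b = 20 -> block [20-39 ALLOC]; mark free, coalesce with adjacent free neighbors -> [0-19 ALLOC][20-45 FREE]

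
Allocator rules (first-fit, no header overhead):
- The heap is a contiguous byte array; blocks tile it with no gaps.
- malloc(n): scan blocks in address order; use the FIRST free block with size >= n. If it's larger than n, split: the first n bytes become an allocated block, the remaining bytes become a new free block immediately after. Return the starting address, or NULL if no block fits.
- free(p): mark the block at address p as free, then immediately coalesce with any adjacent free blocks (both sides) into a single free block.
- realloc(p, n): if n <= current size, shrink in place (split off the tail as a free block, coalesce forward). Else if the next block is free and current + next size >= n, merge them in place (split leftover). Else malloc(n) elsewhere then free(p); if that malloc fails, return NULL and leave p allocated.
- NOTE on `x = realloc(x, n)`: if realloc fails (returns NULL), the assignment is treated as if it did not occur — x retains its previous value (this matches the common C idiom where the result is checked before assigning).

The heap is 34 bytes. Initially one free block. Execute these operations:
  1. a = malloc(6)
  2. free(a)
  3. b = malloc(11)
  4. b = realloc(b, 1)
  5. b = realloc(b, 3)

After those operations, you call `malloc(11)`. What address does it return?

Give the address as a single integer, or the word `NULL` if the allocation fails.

Answer: 3

Derivation:
Op 1: a = malloc(6) -> a = 0; heap: [0-5 ALLOC][6-33 FREE]
Op 2: free(a) -> (freed a); heap: [0-33 FREE]
Op 3: b = malloc(11) -> b = 0; heap: [0-10 ALLOC][11-33 FREE]
Op 4: b = realloc(b, 1) -> b = 0; heap: [0-0 ALLOC][1-33 FREE]
Op 5: b = realloc(b, 3) -> b = 0; heap: [0-2 ALLOC][3-33 FREE]
malloc(11): first-fit scan over [0-2 ALLOC][3-33 FREE] -> 3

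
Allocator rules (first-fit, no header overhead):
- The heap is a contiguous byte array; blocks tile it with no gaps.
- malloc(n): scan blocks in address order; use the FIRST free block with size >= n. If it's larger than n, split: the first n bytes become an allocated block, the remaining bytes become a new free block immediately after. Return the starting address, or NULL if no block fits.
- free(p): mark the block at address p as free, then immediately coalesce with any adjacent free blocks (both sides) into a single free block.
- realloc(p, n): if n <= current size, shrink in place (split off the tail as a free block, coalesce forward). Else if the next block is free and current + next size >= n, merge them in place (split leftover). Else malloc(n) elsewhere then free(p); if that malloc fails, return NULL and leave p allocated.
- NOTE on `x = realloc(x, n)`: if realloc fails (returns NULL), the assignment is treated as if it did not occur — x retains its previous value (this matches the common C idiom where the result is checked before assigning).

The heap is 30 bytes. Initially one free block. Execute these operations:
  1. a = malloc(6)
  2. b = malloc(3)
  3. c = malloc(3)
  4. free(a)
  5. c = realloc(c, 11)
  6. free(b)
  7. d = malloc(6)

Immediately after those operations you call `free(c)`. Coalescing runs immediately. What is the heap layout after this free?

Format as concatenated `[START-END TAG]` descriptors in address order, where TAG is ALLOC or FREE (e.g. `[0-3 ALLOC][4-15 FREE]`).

Answer: [0-5 ALLOC][6-29 FREE]

Derivation:
Op 1: a = malloc(6) -> a = 0; heap: [0-5 ALLOC][6-29 FREE]
Op 2: b = malloc(3) -> b = 6; heap: [0-5 ALLOC][6-8 ALLOC][9-29 FREE]
Op 3: c = malloc(3) -> c = 9; heap: [0-5 ALLOC][6-8 ALLOC][9-11 ALLOC][12-29 FREE]
Op 4: free(a) -> (freed a); heap: [0-5 FREE][6-8 ALLOC][9-11 ALLOC][12-29 FREE]
Op 5: c = realloc(c, 11) -> c = 9; heap: [0-5 FREE][6-8 ALLOC][9-19 ALLOC][20-29 FREE]
Op 6: free(b) -> (freed b); heap: [0-8 FREE][9-19 ALLOC][20-29 FREE]
Op 7: d = malloc(6) -> d = 0; heap: [0-5 ALLOC][6-8 FREE][9-19 ALLOC][20-29 FREE]
free(c): c = 9 -> block [9-19 ALLOC]; mark free, coalesce with adjacent free neighbors -> [0-5 ALLOC][6-29 FREE]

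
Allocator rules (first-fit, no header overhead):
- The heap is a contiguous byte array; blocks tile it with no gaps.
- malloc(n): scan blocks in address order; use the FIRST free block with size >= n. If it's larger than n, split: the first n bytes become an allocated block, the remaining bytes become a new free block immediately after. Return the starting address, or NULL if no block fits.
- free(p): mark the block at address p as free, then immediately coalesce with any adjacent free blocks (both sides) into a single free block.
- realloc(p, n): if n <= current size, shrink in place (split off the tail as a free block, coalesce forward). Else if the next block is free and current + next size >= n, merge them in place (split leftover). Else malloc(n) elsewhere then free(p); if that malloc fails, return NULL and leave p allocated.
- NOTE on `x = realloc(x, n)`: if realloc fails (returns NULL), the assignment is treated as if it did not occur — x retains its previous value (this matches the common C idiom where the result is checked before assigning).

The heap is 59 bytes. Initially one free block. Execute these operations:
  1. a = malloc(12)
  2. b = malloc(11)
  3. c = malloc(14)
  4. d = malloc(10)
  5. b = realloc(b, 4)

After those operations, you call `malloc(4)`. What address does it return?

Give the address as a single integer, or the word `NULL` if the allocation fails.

Answer: 16

Derivation:
Op 1: a = malloc(12) -> a = 0; heap: [0-11 ALLOC][12-58 FREE]
Op 2: b = malloc(11) -> b = 12; heap: [0-11 ALLOC][12-22 ALLOC][23-58 FREE]
Op 3: c = malloc(14) -> c = 23; heap: [0-11 ALLOC][12-22 ALLOC][23-36 ALLOC][37-58 FREE]
Op 4: d = malloc(10) -> d = 37; heap: [0-11 ALLOC][12-22 ALLOC][23-36 ALLOC][37-46 ALLOC][47-58 FREE]
Op 5: b = realloc(b, 4) -> b = 12; heap: [0-11 ALLOC][12-15 ALLOC][16-22 FREE][23-36 ALLOC][37-46 ALLOC][47-58 FREE]
malloc(4): first-fit scan over [0-11 ALLOC][12-15 ALLOC][16-22 FREE][23-36 ALLOC][37-46 ALLOC][47-58 FREE] -> 16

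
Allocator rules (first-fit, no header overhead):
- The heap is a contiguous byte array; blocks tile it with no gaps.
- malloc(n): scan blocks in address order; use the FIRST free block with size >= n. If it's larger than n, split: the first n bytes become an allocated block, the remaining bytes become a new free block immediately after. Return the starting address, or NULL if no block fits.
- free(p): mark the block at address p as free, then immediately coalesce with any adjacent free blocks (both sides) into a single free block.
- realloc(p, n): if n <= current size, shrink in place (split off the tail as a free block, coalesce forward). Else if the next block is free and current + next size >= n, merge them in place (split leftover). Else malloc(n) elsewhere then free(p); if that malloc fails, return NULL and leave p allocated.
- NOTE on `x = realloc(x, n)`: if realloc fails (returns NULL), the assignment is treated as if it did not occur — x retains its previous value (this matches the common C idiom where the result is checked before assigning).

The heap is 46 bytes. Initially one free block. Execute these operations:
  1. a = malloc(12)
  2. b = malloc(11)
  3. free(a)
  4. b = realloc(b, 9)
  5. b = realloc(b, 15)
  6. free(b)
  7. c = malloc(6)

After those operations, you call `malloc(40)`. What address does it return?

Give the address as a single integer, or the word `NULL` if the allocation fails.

Answer: 6

Derivation:
Op 1: a = malloc(12) -> a = 0; heap: [0-11 ALLOC][12-45 FREE]
Op 2: b = malloc(11) -> b = 12; heap: [0-11 ALLOC][12-22 ALLOC][23-45 FREE]
Op 3: free(a) -> (freed a); heap: [0-11 FREE][12-22 ALLOC][23-45 FREE]
Op 4: b = realloc(b, 9) -> b = 12; heap: [0-11 FREE][12-20 ALLOC][21-45 FREE]
Op 5: b = realloc(b, 15) -> b = 12; heap: [0-11 FREE][12-26 ALLOC][27-45 FREE]
Op 6: free(b) -> (freed b); heap: [0-45 FREE]
Op 7: c = malloc(6) -> c = 0; heap: [0-5 ALLOC][6-45 FREE]
malloc(40): first-fit scan over [0-5 ALLOC][6-45 FREE] -> 6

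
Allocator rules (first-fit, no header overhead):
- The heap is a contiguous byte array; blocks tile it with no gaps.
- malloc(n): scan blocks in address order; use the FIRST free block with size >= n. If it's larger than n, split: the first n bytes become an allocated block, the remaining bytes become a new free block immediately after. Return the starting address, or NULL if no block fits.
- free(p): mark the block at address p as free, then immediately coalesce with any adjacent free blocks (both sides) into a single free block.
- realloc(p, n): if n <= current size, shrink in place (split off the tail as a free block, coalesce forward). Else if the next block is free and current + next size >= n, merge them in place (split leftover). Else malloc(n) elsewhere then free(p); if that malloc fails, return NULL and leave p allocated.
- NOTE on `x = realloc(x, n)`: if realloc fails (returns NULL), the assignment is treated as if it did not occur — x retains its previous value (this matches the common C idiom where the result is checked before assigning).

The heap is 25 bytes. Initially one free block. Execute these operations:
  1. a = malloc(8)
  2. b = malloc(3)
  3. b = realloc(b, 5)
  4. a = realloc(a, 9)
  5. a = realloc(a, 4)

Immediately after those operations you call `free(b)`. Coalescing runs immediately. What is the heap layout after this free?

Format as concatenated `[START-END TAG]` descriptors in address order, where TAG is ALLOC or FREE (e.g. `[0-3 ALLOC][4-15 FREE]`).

Op 1: a = malloc(8) -> a = 0; heap: [0-7 ALLOC][8-24 FREE]
Op 2: b = malloc(3) -> b = 8; heap: [0-7 ALLOC][8-10 ALLOC][11-24 FREE]
Op 3: b = realloc(b, 5) -> b = 8; heap: [0-7 ALLOC][8-12 ALLOC][13-24 FREE]
Op 4: a = realloc(a, 9) -> a = 13; heap: [0-7 FREE][8-12 ALLOC][13-21 ALLOC][22-24 FREE]
Op 5: a = realloc(a, 4) -> a = 13; heap: [0-7 FREE][8-12 ALLOC][13-16 ALLOC][17-24 FREE]
free(b): b = 8 -> block [8-12 ALLOC]; mark free, coalesce with adjacent free neighbors -> [0-12 FREE][13-16 ALLOC][17-24 FREE]

Answer: [0-12 FREE][13-16 ALLOC][17-24 FREE]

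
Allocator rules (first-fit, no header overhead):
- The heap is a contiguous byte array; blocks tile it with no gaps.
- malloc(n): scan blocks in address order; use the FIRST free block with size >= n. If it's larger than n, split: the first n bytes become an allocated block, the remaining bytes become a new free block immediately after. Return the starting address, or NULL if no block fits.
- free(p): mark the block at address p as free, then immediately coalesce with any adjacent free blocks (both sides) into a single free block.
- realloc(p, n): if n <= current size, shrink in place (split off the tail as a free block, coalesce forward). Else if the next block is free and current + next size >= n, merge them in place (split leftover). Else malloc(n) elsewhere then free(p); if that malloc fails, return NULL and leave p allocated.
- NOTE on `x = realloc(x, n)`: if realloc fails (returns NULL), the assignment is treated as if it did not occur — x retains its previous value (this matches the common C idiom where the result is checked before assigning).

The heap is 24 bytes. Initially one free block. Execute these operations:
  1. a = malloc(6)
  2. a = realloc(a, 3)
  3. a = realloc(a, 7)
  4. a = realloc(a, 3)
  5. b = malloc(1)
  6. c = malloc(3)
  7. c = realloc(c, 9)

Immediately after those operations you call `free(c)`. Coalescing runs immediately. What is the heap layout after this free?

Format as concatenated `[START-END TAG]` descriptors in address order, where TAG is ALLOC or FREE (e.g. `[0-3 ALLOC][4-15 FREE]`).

Op 1: a = malloc(6) -> a = 0; heap: [0-5 ALLOC][6-23 FREE]
Op 2: a = realloc(a, 3) -> a = 0; heap: [0-2 ALLOC][3-23 FREE]
Op 3: a = realloc(a, 7) -> a = 0; heap: [0-6 ALLOC][7-23 FREE]
Op 4: a = realloc(a, 3) -> a = 0; heap: [0-2 ALLOC][3-23 FREE]
Op 5: b = malloc(1) -> b = 3; heap: [0-2 ALLOC][3-3 ALLOC][4-23 FREE]
Op 6: c = malloc(3) -> c = 4; heap: [0-2 ALLOC][3-3 ALLOC][4-6 ALLOC][7-23 FREE]
Op 7: c = realloc(c, 9) -> c = 4; heap: [0-2 ALLOC][3-3 ALLOC][4-12 ALLOC][13-23 FREE]
free(c): c = 4 -> block [4-12 ALLOC]; mark free, coalesce with adjacent free neighbors -> [0-2 ALLOC][3-3 ALLOC][4-23 FREE]

Answer: [0-2 ALLOC][3-3 ALLOC][4-23 FREE]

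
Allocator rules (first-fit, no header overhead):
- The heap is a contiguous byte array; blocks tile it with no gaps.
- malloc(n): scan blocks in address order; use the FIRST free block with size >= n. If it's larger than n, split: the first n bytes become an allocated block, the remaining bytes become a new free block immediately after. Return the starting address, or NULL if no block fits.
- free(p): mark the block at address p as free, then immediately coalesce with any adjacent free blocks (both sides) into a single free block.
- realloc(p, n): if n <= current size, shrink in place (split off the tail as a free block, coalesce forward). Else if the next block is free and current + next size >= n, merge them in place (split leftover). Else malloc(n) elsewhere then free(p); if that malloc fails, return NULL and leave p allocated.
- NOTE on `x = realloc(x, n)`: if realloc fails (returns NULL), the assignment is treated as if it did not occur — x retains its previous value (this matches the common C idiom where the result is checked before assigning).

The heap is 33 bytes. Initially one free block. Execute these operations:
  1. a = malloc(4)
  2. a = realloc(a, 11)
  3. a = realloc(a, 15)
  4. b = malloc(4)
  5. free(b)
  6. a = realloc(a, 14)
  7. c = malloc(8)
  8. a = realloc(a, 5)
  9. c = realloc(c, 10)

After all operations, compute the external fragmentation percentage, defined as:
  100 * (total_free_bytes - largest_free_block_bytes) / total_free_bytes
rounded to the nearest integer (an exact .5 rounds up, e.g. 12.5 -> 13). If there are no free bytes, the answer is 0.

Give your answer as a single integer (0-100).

Answer: 50

Derivation:
Op 1: a = malloc(4) -> a = 0; heap: [0-3 ALLOC][4-32 FREE]
Op 2: a = realloc(a, 11) -> a = 0; heap: [0-10 ALLOC][11-32 FREE]
Op 3: a = realloc(a, 15) -> a = 0; heap: [0-14 ALLOC][15-32 FREE]
Op 4: b = malloc(4) -> b = 15; heap: [0-14 ALLOC][15-18 ALLOC][19-32 FREE]
Op 5: free(b) -> (freed b); heap: [0-14 ALLOC][15-32 FREE]
Op 6: a = realloc(a, 14) -> a = 0; heap: [0-13 ALLOC][14-32 FREE]
Op 7: c = malloc(8) -> c = 14; heap: [0-13 ALLOC][14-21 ALLOC][22-32 FREE]
Op 8: a = realloc(a, 5) -> a = 0; heap: [0-4 ALLOC][5-13 FREE][14-21 ALLOC][22-32 FREE]
Op 9: c = realloc(c, 10) -> c = 14; heap: [0-4 ALLOC][5-13 FREE][14-23 ALLOC][24-32 FREE]
Free blocks: [9 9] total_free=18 largest=9 -> 100*(18-9)/18 = 900/18 = 50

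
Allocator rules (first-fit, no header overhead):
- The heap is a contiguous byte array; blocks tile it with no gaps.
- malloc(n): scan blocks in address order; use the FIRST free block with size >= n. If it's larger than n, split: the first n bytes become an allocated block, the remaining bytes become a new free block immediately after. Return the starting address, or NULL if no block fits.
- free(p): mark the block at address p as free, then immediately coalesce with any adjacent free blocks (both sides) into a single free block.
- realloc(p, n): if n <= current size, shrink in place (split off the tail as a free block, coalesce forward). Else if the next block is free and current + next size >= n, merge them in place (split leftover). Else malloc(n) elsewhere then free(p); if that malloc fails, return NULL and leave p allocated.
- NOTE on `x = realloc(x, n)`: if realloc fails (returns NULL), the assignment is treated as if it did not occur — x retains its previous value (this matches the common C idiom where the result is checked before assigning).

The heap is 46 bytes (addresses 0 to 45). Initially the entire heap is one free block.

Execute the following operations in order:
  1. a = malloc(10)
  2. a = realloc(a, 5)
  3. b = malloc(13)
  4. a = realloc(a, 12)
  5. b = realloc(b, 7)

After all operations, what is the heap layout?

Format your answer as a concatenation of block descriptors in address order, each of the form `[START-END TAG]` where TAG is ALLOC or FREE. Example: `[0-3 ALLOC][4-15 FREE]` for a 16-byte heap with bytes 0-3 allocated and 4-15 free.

Op 1: a = malloc(10) -> a = 0; heap: [0-9 ALLOC][10-45 FREE]
Op 2: a = realloc(a, 5) -> a = 0; heap: [0-4 ALLOC][5-45 FREE]
Op 3: b = malloc(13) -> b = 5; heap: [0-4 ALLOC][5-17 ALLOC][18-45 FREE]
Op 4: a = realloc(a, 12) -> a = 18; heap: [0-4 FREE][5-17 ALLOC][18-29 ALLOC][30-45 FREE]
Op 5: b = realloc(b, 7) -> b = 5; heap: [0-4 FREE][5-11 ALLOC][12-17 FREE][18-29 ALLOC][30-45 FREE]

Answer: [0-4 FREE][5-11 ALLOC][12-17 FREE][18-29 ALLOC][30-45 FREE]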